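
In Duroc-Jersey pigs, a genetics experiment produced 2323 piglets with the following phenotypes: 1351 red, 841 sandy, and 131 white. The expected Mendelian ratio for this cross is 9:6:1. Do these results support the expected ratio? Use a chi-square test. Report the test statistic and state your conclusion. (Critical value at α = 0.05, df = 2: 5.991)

Total ratio parts = 16. Expected numbers out of 2323:
  red: 2323 × 9/16 = 1306.6875
  sandy: 2323 × 6/16 = 871.125
  white: 2323 × 1/16 = 145.1875
χ² = Σ (O − E)² / E
  red: (1351 − 1306.6875)² / 1306.6875 = 1.5027
  sandy: (841 − 871.125)² / 871.125 = 1.0418
  white: (131 − 145.1875)² / 145.1875 = 1.3864
χ² = 1.5027 + 1.0418 + 1.3864 = 3.9309 ≈ 3.931
Degrees of freedom = 3 − 1 = 2; critical value at α = 0.05 is 5.991.
Since 3.931 < 5.991, we fail to reject the null hypothesis — the data are consistent with the 9:6:1 ratio.

3.931; consistent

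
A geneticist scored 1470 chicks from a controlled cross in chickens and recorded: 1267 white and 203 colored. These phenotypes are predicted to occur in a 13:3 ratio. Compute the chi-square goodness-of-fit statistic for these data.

23.552

Expected counts for N = 1470 under a 13:3 ratio (total parts = 16):
  white: 1470 × 13/16 = 1194.375
  colored: 1470 × 3/16 = 275.625
χ² = Σ (O − E)² / E
  white: (1267 − 1194.375)² / 1194.375 = 4.4160
  colored: (203 − 275.625)² / 275.625 = 19.1361
χ² = 4.4160 + 19.1361 = 23.5521 ≈ 23.552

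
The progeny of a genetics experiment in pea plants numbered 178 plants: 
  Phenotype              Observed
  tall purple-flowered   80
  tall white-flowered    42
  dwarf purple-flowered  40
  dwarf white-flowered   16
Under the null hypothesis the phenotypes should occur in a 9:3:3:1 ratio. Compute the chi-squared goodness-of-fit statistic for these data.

9.725

Under the 9:3:3:1 hypothesis (Σ ratio = 16, N = 178):
  tall purple-flowered: 178 × 9/16 = 100.125
  tall white-flowered: 178 × 3/16 = 33.375
  dwarf purple-flowered: 178 × 3/16 = 33.375
  dwarf white-flowered: 178 × 1/16 = 11.125
χ² = Σ (O − E)² / E
  tall purple-flowered: (80 − 100.125)² / 100.125 = 4.0451
  tall white-flowered: (42 − 33.375)² / 33.375 = 2.2289
  dwarf purple-flowered: (40 − 33.375)² / 33.375 = 1.3151
  dwarf white-flowered: (16 − 11.125)² / 11.125 = 2.1362
χ² = 4.0451 + 2.2289 + 1.3151 + 2.1362 = 9.7253 ≈ 9.725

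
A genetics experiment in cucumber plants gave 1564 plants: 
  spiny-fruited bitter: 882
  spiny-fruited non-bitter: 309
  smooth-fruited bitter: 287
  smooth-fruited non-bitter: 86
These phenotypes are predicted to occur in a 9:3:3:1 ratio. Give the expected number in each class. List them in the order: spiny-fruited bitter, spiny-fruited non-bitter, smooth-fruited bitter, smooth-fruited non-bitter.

879.75, 293.25, 293.25, 97.75

The 9:3:3:1 ratio has 16 parts, so with N = 1564 the expected counts are:
  spiny-fruited bitter: 1564 × 9/16 = 879.75
  spiny-fruited non-bitter: 1564 × 3/16 = 293.25
  smooth-fruited bitter: 1564 × 3/16 = 293.25
  smooth-fruited non-bitter: 1564 × 1/16 = 97.75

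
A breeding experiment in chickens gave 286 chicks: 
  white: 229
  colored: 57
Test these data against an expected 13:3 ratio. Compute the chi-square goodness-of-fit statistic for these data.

The 13:3 ratio has 16 parts, so with N = 286 the expected counts are:
  white: 286 × 13/16 = 232.375
  colored: 286 × 3/16 = 53.625
χ² = Σ (O − E)² / E
  white: (229 − 232.375)² / 232.375 = 0.0490
  colored: (57 − 53.625)² / 53.625 = 0.2124
χ² = 0.0490 + 0.2124 = 0.2614 ≈ 0.261

0.261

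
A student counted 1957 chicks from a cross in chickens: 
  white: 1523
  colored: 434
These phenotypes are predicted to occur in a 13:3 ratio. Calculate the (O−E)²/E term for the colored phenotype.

12.257

The 13:3 ratio has 16 parts, so with N = 1957 the expected counts are:
  white: 1957 × 13/16 = 1590.0625
  colored: 1957 × 3/16 = 366.9375
Contribution of colored: (434 − 366.9375)² / 366.9375 = 12.2565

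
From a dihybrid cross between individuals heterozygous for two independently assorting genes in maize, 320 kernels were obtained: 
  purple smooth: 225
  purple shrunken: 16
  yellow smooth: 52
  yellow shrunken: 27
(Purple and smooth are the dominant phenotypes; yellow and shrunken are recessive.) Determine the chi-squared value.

A dihybrid F₂ with independent assortment and complete dominance at both loci gives a 9:3:3:1 phenotypic ratio.
Total ratio parts = 16. Expected numbers out of 320:
  purple smooth: 320 × 9/16 = 180
  purple shrunken: 320 × 3/16 = 60
  yellow smooth: 320 × 3/16 = 60
  yellow shrunken: 320 × 1/16 = 20
χ² = Σ (O − E)² / E
  purple smooth: (225 − 180)² / 180 = 11.2500
  purple shrunken: (16 − 60)² / 60 = 32.2667
  yellow smooth: (52 − 60)² / 60 = 1.0667
  yellow shrunken: (27 − 20)² / 20 = 2.4500
χ² = 11.2500 + 32.2667 + 1.0667 + 2.4500 = 47.0334 ≈ 47.033

47.033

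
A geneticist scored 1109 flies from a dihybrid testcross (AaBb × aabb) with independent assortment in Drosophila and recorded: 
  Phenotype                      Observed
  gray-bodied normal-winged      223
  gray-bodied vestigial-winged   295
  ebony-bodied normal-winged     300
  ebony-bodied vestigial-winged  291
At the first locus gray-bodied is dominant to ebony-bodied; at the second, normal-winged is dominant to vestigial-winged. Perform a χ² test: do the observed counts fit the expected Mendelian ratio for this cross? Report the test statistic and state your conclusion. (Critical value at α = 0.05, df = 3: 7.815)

14.300; not consistent

A dihybrid testcross with independent assortment gives a 1:1:1:1 ratio.
Total ratio parts = 4. Expected numbers out of 1109:
  gray-bodied normal-winged: 1109 × 1/4 = 277.25
  gray-bodied vestigial-winged: 1109 × 1/4 = 277.25
  ebony-bodied normal-winged: 1109 × 1/4 = 277.25
  ebony-bodied vestigial-winged: 1109 × 1/4 = 277.25
χ² = Σ (O − E)² / E
  gray-bodied normal-winged: (223 − 277.25)² / 277.25 = 10.6152
  gray-bodied vestigial-winged: (295 − 277.25)² / 277.25 = 1.1364
  ebony-bodied normal-winged: (300 − 277.25)² / 277.25 = 1.8668
  ebony-bodied vestigial-winged: (291 − 277.25)² / 277.25 = 0.6819
χ² = 10.6152 + 1.1364 + 1.8668 + 0.6819 = 14.3003 ≈ 14.300
Degrees of freedom = 4 − 1 = 3; critical value at α = 0.05 is 7.815.
Since 14.300 > 7.815, we reject the null hypothesis — the data do not fit the 1:1:1:1 ratio.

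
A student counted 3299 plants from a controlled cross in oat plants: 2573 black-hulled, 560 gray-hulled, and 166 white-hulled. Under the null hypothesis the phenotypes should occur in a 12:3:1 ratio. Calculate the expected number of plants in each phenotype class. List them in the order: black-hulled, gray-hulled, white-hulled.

2474.25, 618.5625, 206.1875

The 12:3:1 ratio has 16 parts, so with N = 3299 the expected counts are:
  black-hulled: 3299 × 12/16 = 2474.25
  gray-hulled: 3299 × 3/16 = 618.5625
  white-hulled: 3299 × 1/16 = 206.1875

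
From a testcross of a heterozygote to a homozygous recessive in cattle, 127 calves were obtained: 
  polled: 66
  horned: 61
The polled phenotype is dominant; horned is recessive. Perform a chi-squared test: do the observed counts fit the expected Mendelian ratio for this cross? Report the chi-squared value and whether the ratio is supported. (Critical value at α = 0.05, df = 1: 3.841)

A testcross of a heterozygote (Aa × aa) gives a 1:1 phenotypic ratio.
Expected counts for N = 127 under a 1:1 ratio (total parts = 2):
  polled: 127 × 1/2 = 63.5
  horned: 127 × 1/2 = 63.5
χ² = Σ (O − E)² / E
  polled: (66 − 63.5)² / 63.5 = 0.0984
  horned: (61 − 63.5)² / 63.5 = 0.0984
χ² = 0.0984 + 0.0984 = 0.1968 ≈ 0.197
Degrees of freedom = 2 − 1 = 1; critical value at α = 0.05 is 3.841.
Since 0.197 < 3.841, we fail to reject the null hypothesis — the data are consistent with the 1:1 ratio.

0.197; consistent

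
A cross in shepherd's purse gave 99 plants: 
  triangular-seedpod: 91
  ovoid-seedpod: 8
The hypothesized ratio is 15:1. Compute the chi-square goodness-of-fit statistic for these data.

0.566

Expected counts for N = 99 under a 15:1 ratio (total parts = 16):
  triangular-seedpod: 99 × 15/16 = 92.8125
  ovoid-seedpod: 99 × 1/16 = 6.1875
χ² = Σ (O − E)² / E
  triangular-seedpod: (91 − 92.8125)² / 92.8125 = 0.0354
  ovoid-seedpod: (8 − 6.1875)² / 6.1875 = 0.5309
χ² = 0.0354 + 0.5309 = 0.5663 ≈ 0.566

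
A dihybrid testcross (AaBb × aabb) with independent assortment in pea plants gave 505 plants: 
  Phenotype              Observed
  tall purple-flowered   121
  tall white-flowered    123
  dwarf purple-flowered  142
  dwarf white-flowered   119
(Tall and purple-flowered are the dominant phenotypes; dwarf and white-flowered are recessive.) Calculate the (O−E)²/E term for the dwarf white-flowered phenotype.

0.416

A dihybrid testcross with independent assortment gives a 1:1:1:1 ratio.
Under the 1:1:1:1 hypothesis (Σ ratio = 4, N = 505):
  tall purple-flowered: 505 × 1/4 = 126.25
  tall white-flowered: 505 × 1/4 = 126.25
  dwarf purple-flowered: 505 × 1/4 = 126.25
  dwarf white-flowered: 505 × 1/4 = 126.25
Contribution of dwarf white-flowered: (119 − 126.25)² / 126.25 = 0.4163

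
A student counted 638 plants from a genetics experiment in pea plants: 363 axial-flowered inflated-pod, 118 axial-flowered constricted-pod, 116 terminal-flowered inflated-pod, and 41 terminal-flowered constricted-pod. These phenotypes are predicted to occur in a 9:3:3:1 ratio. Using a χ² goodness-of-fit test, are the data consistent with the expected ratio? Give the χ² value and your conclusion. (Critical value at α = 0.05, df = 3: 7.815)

0.211; consistent

Total ratio parts = 16. Expected numbers out of 638:
  axial-flowered inflated-pod: 638 × 9/16 = 358.875
  axial-flowered constricted-pod: 638 × 3/16 = 119.625
  terminal-flowered inflated-pod: 638 × 3/16 = 119.625
  terminal-flowered constricted-pod: 638 × 1/16 = 39.875
χ² = Σ (O − E)² / E
  axial-flowered inflated-pod: (363 − 358.875)² / 358.875 = 0.0474
  axial-flowered constricted-pod: (118 − 119.625)² / 119.625 = 0.0221
  terminal-flowered inflated-pod: (116 − 119.625)² / 119.625 = 0.1098
  terminal-flowered constricted-pod: (41 − 39.875)² / 39.875 = 0.0317
χ² = 0.0474 + 0.0221 + 0.1098 + 0.0317 = 0.211
Degrees of freedom = 4 − 1 = 3; critical value at α = 0.05 is 7.815.
Since 0.211 < 7.815, we fail to reject the null hypothesis — the data are consistent with the 9:3:3:1 ratio.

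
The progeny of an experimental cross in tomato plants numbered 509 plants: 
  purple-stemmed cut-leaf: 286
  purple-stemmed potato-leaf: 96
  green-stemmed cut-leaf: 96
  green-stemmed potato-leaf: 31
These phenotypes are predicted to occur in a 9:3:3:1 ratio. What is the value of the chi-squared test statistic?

The 9:3:3:1 ratio has 16 parts, so with N = 509 the expected counts are:
  purple-stemmed cut-leaf: 509 × 9/16 = 286.3125
  purple-stemmed potato-leaf: 509 × 3/16 = 95.4375
  green-stemmed cut-leaf: 509 × 3/16 = 95.4375
  green-stemmed potato-leaf: 509 × 1/16 = 31.8125
χ² = Σ (O − E)² / E
  purple-stemmed cut-leaf: (286 − 286.3125)² / 286.3125 = 0.0003
  purple-stemmed potato-leaf: (96 − 95.4375)² / 95.4375 = 0.0033
  green-stemmed cut-leaf: (96 − 95.4375)² / 95.4375 = 0.0033
  green-stemmed potato-leaf: (31 − 31.8125)² / 31.8125 = 0.0208
χ² = 0.0003 + 0.0033 + 0.0033 + 0.0208 = 0.0277 ≈ 0.028

0.028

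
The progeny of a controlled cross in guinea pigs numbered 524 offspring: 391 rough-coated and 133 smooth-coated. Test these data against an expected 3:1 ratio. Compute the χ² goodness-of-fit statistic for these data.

0.041

The 3:1 ratio has 4 parts, so with N = 524 the expected counts are:
  rough-coated: 524 × 3/4 = 393
  smooth-coated: 524 × 1/4 = 131
χ² = Σ (O − E)² / E
  rough-coated: (391 − 393)² / 393 = 0.0102
  smooth-coated: (133 − 131)² / 131 = 0.0305
χ² = 0.0102 + 0.0305 = 0.0407 ≈ 0.041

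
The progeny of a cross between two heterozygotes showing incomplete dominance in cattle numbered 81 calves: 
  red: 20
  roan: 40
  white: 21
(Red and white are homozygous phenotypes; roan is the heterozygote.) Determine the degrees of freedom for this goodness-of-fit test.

2

With incomplete dominance, a heterozygote × heterozygote cross gives a 1:2:1 phenotypic ratio.
A goodness-of-fit test with 3 phenotype classes has df = 3 − 1 = 2.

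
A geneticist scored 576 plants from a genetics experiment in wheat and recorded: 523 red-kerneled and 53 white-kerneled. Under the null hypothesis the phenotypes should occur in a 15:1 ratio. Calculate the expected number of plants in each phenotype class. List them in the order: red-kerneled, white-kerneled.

540, 36

The 15:1 ratio has 16 parts, so with N = 576 the expected counts are:
  red-kerneled: 576 × 15/16 = 540
  white-kerneled: 576 × 1/16 = 36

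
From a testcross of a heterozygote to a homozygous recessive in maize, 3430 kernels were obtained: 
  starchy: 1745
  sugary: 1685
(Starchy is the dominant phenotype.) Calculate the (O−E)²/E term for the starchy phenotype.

A testcross of a heterozygote (Aa × aa) gives a 1:1 phenotypic ratio.
The 1:1 ratio has 2 parts, so with N = 3430 the expected counts are:
  starchy: 3430 × 1/2 = 1715
  sugary: 3430 × 1/2 = 1715
Contribution of starchy: (1745 − 1715)² / 1715 = 0.5248

0.525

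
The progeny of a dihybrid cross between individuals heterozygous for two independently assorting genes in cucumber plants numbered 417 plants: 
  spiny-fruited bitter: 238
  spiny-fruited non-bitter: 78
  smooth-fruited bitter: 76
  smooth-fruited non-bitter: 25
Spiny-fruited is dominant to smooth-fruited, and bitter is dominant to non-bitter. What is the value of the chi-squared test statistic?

A dihybrid F₂ with independent assortment and complete dominance at both loci gives a 9:3:3:1 phenotypic ratio.
Under the 9:3:3:1 hypothesis (Σ ratio = 16, N = 417):
  spiny-fruited bitter: 417 × 9/16 = 234.5625
  spiny-fruited non-bitter: 417 × 3/16 = 78.1875
  smooth-fruited bitter: 417 × 3/16 = 78.1875
  smooth-fruited non-bitter: 417 × 1/16 = 26.0625
χ² = Σ (O − E)² / E
  spiny-fruited bitter: (238 − 234.5625)² / 234.5625 = 0.0504
  spiny-fruited non-bitter: (78 − 78.1875)² / 78.1875 = 0.0004
  smooth-fruited bitter: (76 − 78.1875)² / 78.1875 = 0.0612
  smooth-fruited non-bitter: (25 − 26.0625)² / 26.0625 = 0.0433
χ² = 0.0504 + 0.0004 + 0.0612 + 0.0433 = 0.1553 ≈ 0.155

0.155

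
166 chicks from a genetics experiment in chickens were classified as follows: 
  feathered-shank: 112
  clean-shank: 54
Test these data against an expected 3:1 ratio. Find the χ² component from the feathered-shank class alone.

Expected counts for N = 166 under a 3:1 ratio (total parts = 4):
  feathered-shank: 166 × 3/4 = 124.5
  clean-shank: 166 × 1/4 = 41.5
Contribution of feathered-shank: (112 − 124.5)² / 124.5 = 1.2550

1.255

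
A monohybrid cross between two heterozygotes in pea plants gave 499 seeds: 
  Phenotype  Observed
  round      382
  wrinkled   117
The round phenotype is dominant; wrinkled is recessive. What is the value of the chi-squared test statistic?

For a monohybrid cross between heterozygotes with complete dominance, the expected phenotypic ratio is 3:1.
Under the 3:1 hypothesis (Σ ratio = 4, N = 499):
  round: 499 × 3/4 = 374.25
  wrinkled: 499 × 1/4 = 124.75
χ² = Σ (O − E)² / E
  round: (382 − 374.25)² / 374.25 = 0.1605
  wrinkled: (117 − 124.75)² / 124.75 = 0.4815
χ² = 0.1605 + 0.4815 = 0.642

0.642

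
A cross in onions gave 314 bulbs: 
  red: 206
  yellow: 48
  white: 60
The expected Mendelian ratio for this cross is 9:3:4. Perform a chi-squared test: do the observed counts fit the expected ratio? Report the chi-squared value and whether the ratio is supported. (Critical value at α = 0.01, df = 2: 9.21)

11.254; not consistent

Total ratio parts = 16. Expected numbers out of 314:
  red: 314 × 9/16 = 176.625
  yellow: 314 × 3/16 = 58.875
  white: 314 × 4/16 = 78.5
χ² = Σ (O − E)² / E
  red: (206 − 176.625)² / 176.625 = 4.8854
  yellow: (48 − 58.875)² / 58.875 = 2.0088
  white: (60 − 78.5)² / 78.5 = 4.3599
χ² = 4.8854 + 2.0088 + 4.3599 = 11.2541 ≈ 11.254
Degrees of freedom = 3 − 1 = 2; critical value at α = 0.01 is 9.21.
Since 11.254 > 9.21, we reject the null hypothesis — the data do not fit the 9:3:4 ratio.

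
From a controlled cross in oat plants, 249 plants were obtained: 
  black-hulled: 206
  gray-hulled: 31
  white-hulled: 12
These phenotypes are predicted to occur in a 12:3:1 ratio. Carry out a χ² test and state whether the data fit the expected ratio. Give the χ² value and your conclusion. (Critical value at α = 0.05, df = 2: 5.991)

8.071; not consistent

Total ratio parts = 16. Expected numbers out of 249:
  black-hulled: 249 × 12/16 = 186.75
  gray-hulled: 249 × 3/16 = 46.6875
  white-hulled: 249 × 1/16 = 15.5625
χ² = Σ (O − E)² / E
  black-hulled: (206 − 186.75)² / 186.75 = 1.9843
  gray-hulled: (31 − 46.6875)² / 46.6875 = 5.2712
  white-hulled: (12 − 15.5625)² / 15.5625 = 0.8155
χ² = 1.9843 + 5.2712 + 0.8155 = 8.071
Degrees of freedom = 3 − 1 = 2; critical value at α = 0.05 is 5.991.
Since 8.071 > 5.991, we reject the null hypothesis — the data do not fit the 12:3:1 ratio.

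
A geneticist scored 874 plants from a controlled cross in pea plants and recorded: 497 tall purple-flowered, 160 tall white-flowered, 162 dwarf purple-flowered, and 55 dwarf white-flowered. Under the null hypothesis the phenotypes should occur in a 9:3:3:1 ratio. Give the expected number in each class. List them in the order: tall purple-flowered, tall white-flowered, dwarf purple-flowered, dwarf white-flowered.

491.625, 163.875, 163.875, 54.625

Expected counts for N = 874 under a 9:3:3:1 ratio (total parts = 16):
  tall purple-flowered: 874 × 9/16 = 491.625
  tall white-flowered: 874 × 3/16 = 163.875
  dwarf purple-flowered: 874 × 3/16 = 163.875
  dwarf white-flowered: 874 × 1/16 = 54.625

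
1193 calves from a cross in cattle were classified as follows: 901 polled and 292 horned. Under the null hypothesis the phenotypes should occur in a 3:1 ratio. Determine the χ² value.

0.175

Expected counts for N = 1193 under a 3:1 ratio (total parts = 4):
  polled: 1193 × 3/4 = 894.75
  horned: 1193 × 1/4 = 298.25
χ² = Σ (O − E)² / E
  polled: (901 − 894.75)² / 894.75 = 0.0437
  horned: (292 − 298.25)² / 298.25 = 0.1310
χ² = 0.0437 + 0.1310 = 0.1747 ≈ 0.175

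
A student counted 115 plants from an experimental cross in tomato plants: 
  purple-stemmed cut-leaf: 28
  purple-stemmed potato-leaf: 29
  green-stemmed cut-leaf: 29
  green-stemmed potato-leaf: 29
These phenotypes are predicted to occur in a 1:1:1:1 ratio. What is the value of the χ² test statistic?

0.026

Under the 1:1:1:1 hypothesis (Σ ratio = 4, N = 115):
  purple-stemmed cut-leaf: 115 × 1/4 = 28.75
  purple-stemmed potato-leaf: 115 × 1/4 = 28.75
  green-stemmed cut-leaf: 115 × 1/4 = 28.75
  green-stemmed potato-leaf: 115 × 1/4 = 28.75
χ² = Σ (O − E)² / E
  purple-stemmed cut-leaf: (28 − 28.75)² / 28.75 = 0.0196
  purple-stemmed potato-leaf: (29 − 28.75)² / 28.75 = 0.0022
  green-stemmed cut-leaf: (29 − 28.75)² / 28.75 = 0.0022
  green-stemmed potato-leaf: (29 − 28.75)² / 28.75 = 0.0022
χ² = 0.0196 + 0.0022 + 0.0022 + 0.0022 = 0.0262 ≈ 0.026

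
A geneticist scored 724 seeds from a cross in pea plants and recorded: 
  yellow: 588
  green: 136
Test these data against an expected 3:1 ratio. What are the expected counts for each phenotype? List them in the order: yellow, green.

Total ratio parts = 4. Expected numbers out of 724:
  yellow: 724 × 3/4 = 543
  green: 724 × 1/4 = 181

543, 181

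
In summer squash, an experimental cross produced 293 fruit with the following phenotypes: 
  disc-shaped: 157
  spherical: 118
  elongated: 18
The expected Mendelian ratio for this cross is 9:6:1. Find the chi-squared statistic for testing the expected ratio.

0.976

Total ratio parts = 16. Expected numbers out of 293:
  disc-shaped: 293 × 9/16 = 164.8125
  spherical: 293 × 6/16 = 109.875
  elongated: 293 × 1/16 = 18.3125
χ² = Σ (O − E)² / E
  disc-shaped: (157 − 164.8125)² / 164.8125 = 0.3703
  spherical: (118 − 109.875)² / 109.875 = 0.6008
  elongated: (18 − 18.3125)² / 18.3125 = 0.0053
χ² = 0.3703 + 0.6008 + 0.0053 = 0.9764 ≈ 0.976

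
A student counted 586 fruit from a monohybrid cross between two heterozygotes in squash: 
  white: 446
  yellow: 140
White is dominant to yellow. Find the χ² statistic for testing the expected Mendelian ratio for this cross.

0.385

For a monohybrid cross between heterozygotes with complete dominance, the expected phenotypic ratio is 3:1.
Total ratio parts = 4. Expected numbers out of 586:
  white: 586 × 3/4 = 439.5
  yellow: 586 × 1/4 = 146.5
χ² = Σ (O − E)² / E
  white: (446 − 439.5)² / 439.5 = 0.0961
  yellow: (140 − 146.5)² / 146.5 = 0.2884
χ² = 0.0961 + 0.2884 = 0.3845 ≈ 0.385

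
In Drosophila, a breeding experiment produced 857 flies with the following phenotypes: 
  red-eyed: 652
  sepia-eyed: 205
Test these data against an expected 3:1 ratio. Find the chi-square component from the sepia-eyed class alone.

0.399

Under the 3:1 hypothesis (Σ ratio = 4, N = 857):
  red-eyed: 857 × 3/4 = 642.75
  sepia-eyed: 857 × 1/4 = 214.25
Contribution of sepia-eyed: (205 − 214.25)² / 214.25 = 0.3994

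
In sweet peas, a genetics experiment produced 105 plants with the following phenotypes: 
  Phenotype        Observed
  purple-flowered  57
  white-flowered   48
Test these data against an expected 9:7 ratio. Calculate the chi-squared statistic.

Expected counts for N = 105 under a 9:7 ratio (total parts = 16):
  purple-flowered: 105 × 9/16 = 59.0625
  white-flowered: 105 × 7/16 = 45.9375
χ² = Σ (O − E)² / E
  purple-flowered: (57 − 59.0625)² / 59.0625 = 0.0720
  white-flowered: (48 − 45.9375)² / 45.9375 = 0.0926
χ² = 0.0720 + 0.0926 = 0.1646 ≈ 0.165

0.165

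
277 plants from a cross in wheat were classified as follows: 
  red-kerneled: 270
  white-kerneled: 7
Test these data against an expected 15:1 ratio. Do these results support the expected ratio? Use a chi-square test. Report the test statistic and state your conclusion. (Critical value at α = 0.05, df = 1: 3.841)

The 15:1 ratio has 16 parts, so with N = 277 the expected counts are:
  red-kerneled: 277 × 15/16 = 259.6875
  white-kerneled: 277 × 1/16 = 17.3125
χ² = Σ (O − E)² / E
  red-kerneled: (270 − 259.6875)² / 259.6875 = 0.4095
  white-kerneled: (7 − 17.3125)² / 17.3125 = 6.1428
χ² = 0.4095 + 6.1428 = 6.5523 ≈ 6.552
Degrees of freedom = 2 − 1 = 1; critical value at α = 0.05 is 3.841.
Since 6.552 > 3.841, we reject the null hypothesis — the data do not fit the 15:1 ratio.

6.552; not consistent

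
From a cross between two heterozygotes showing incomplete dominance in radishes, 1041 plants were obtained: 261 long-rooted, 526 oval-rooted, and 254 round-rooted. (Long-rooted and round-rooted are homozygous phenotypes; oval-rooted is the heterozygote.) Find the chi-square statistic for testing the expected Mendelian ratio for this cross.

With incomplete dominance, a heterozygote × heterozygote cross gives a 1:2:1 phenotypic ratio.
Expected counts for N = 1041 under a 1:2:1 ratio (total parts = 4):
  long-rooted: 1041 × 1/4 = 260.25
  oval-rooted: 1041 × 2/4 = 520.5
  round-rooted: 1041 × 1/4 = 260.25
χ² = Σ (O − E)² / E
  long-rooted: (261 − 260.25)² / 260.25 = 0.0022
  oval-rooted: (526 − 520.5)² / 520.5 = 0.0581
  round-rooted: (254 − 260.25)² / 260.25 = 0.1501
χ² = 0.0022 + 0.0581 + 0.1501 = 0.2104 ≈ 0.210

0.210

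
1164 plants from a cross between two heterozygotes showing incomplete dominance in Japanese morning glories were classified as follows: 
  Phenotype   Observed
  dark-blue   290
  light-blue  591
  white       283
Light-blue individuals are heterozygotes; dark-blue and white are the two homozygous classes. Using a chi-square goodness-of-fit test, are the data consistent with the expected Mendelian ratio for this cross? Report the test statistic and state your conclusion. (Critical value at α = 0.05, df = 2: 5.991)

With incomplete dominance, a heterozygote × heterozygote cross gives a 1:2:1 phenotypic ratio.
The 1:2:1 ratio has 4 parts, so with N = 1164 the expected counts are:
  dark-blue: 1164 × 1/4 = 291
  light-blue: 1164 × 2/4 = 582
  white: 1164 × 1/4 = 291
χ² = Σ (O − E)² / E
  dark-blue: (290 − 291)² / 291 = 0.0034
  light-blue: (591 − 582)² / 582 = 0.1392
  white: (283 − 291)² / 291 = 0.2199
χ² = 0.0034 + 0.1392 + 0.2199 = 0.3625 ≈ 0.363
Degrees of freedom = 3 − 1 = 2; critical value at α = 0.05 is 5.991.
Since 0.363 < 5.991, we fail to reject the null hypothesis — the data are consistent with the 1:2:1 ratio.

0.363; consistent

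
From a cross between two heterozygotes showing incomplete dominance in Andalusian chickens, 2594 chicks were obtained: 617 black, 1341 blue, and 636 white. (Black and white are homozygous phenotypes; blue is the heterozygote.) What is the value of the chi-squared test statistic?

3.264

With incomplete dominance, a heterozygote × heterozygote cross gives a 1:2:1 phenotypic ratio.
Total ratio parts = 4. Expected numbers out of 2594:
  black: 2594 × 1/4 = 648.5
  blue: 2594 × 2/4 = 1297
  white: 2594 × 1/4 = 648.5
χ² = Σ (O − E)² / E
  black: (617 − 648.5)² / 648.5 = 1.5301
  blue: (1341 − 1297)² / 1297 = 1.4927
  white: (636 − 648.5)² / 648.5 = 0.2409
χ² = 1.5301 + 1.4927 + 0.2409 = 3.2637 ≈ 3.264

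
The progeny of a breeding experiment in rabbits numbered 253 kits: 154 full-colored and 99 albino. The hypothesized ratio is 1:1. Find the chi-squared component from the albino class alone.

Total ratio parts = 2. Expected numbers out of 253:
  full-colored: 253 × 1/2 = 126.5
  albino: 253 × 1/2 = 126.5
Contribution of albino: (99 − 126.5)² / 126.5 = 5.9783

5.978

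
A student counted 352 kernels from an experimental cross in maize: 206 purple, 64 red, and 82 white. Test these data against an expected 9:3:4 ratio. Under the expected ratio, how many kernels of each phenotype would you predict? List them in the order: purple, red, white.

198, 66, 88

Under the 9:3:4 hypothesis (Σ ratio = 16, N = 352):
  purple: 352 × 9/16 = 198
  red: 352 × 3/16 = 66
  white: 352 × 4/16 = 88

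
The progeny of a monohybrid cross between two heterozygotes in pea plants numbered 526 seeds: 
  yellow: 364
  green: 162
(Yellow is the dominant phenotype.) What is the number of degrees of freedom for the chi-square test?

For a monohybrid cross between heterozygotes with complete dominance, the expected phenotypic ratio is 3:1.
A goodness-of-fit test with 2 phenotype classes has df = 2 − 1 = 1.

1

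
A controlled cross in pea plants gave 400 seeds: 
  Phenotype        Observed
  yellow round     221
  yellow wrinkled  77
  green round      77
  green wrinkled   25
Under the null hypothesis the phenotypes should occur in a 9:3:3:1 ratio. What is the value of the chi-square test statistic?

0.178

Under the 9:3:3:1 hypothesis (Σ ratio = 16, N = 400):
  yellow round: 400 × 9/16 = 225
  yellow wrinkled: 400 × 3/16 = 75
  green round: 400 × 3/16 = 75
  green wrinkled: 400 × 1/16 = 25
χ² = Σ (O − E)² / E
  yellow round: (221 − 225)² / 225 = 0.0711
  yellow wrinkled: (77 − 75)² / 75 = 0.0533
  green round: (77 − 75)² / 75 = 0.0533
  green wrinkled: (25 − 25)² / 25 = 0.0000
χ² = 0.0711 + 0.0533 + 0.0533 + 0.0000 = 0.1777 ≈ 0.178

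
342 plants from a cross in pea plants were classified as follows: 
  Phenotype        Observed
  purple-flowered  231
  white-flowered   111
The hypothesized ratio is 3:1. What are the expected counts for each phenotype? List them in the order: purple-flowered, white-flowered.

256.5, 85.5

Total ratio parts = 4. Expected numbers out of 342:
  purple-flowered: 342 × 3/4 = 256.5
  white-flowered: 342 × 1/4 = 85.5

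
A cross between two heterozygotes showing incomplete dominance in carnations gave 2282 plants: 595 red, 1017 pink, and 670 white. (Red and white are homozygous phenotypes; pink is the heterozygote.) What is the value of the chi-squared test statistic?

With incomplete dominance, a heterozygote × heterozygote cross gives a 1:2:1 phenotypic ratio.
Under the 1:2:1 hypothesis (Σ ratio = 4, N = 2282):
  red: 2282 × 1/4 = 570.5
  pink: 2282 × 2/4 = 1141
  white: 2282 × 1/4 = 570.5
χ² = Σ (O − E)² / E
  red: (595 − 570.5)² / 570.5 = 1.0521
  pink: (1017 − 1141)² / 1141 = 13.4759
  white: (670 − 570.5)² / 570.5 = 17.3536
χ² = 1.0521 + 13.4759 + 17.3536 = 31.8816 ≈ 31.882

31.882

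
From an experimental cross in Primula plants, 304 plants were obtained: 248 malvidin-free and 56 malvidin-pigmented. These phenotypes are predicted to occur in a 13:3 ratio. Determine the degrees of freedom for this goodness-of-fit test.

1

A goodness-of-fit test with 2 phenotype classes has df = 2 − 1 = 1.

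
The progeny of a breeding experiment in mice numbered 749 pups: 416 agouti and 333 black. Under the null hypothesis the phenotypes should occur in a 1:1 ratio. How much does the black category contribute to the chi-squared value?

Under the 1:1 hypothesis (Σ ratio = 2, N = 749):
  agouti: 749 × 1/2 = 374.5
  black: 749 × 1/2 = 374.5
Contribution of black: (333 − 374.5)² / 374.5 = 4.5988

4.599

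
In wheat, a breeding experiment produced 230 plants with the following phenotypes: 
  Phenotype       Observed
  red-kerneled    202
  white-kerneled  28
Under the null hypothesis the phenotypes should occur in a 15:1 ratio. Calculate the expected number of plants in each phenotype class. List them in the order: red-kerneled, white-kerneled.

215.625, 14.375

Under the 15:1 hypothesis (Σ ratio = 16, N = 230):
  red-kerneled: 230 × 15/16 = 215.625
  white-kerneled: 230 × 1/16 = 14.375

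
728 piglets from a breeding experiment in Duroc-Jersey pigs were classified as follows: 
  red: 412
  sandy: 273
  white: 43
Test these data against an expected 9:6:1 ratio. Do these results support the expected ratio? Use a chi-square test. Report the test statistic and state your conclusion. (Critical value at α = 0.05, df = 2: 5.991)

Expected counts for N = 728 under a 9:6:1 ratio (total parts = 16):
  red: 728 × 9/16 = 409.5
  sandy: 728 × 6/16 = 273
  white: 728 × 1/16 = 45.5
χ² = Σ (O − E)² / E
  red: (412 − 409.5)² / 409.5 = 0.0153
  sandy: (273 − 273)² / 273 = 0.0000
  white: (43 − 45.5)² / 45.5 = 0.1374
χ² = 0.0153 + 0.0000 + 0.1374 = 0.1527 ≈ 0.153
Degrees of freedom = 3 − 1 = 2; critical value at α = 0.05 is 5.991.
Since 0.153 < 5.991, we fail to reject the null hypothesis — the data are consistent with the 9:6:1 ratio.

0.153; consistent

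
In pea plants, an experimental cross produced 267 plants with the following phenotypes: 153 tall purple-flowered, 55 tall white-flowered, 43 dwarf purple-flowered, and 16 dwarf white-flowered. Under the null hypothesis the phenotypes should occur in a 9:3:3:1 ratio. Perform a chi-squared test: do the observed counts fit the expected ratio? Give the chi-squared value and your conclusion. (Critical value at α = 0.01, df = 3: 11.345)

Total ratio parts = 16. Expected numbers out of 267:
  tall purple-flowered: 267 × 9/16 = 150.1875
  tall white-flowered: 267 × 3/16 = 50.0625
  dwarf purple-flowered: 267 × 3/16 = 50.0625
  dwarf white-flowered: 267 × 1/16 = 16.6875
χ² = Σ (O − E)² / E
  tall purple-flowered: (153 − 150.1875)² / 150.1875 = 0.0527
  tall white-flowered: (55 − 50.0625)² / 50.0625 = 0.4870
  dwarf purple-flowered: (43 − 50.0625)² / 50.0625 = 0.9963
  dwarf white-flowered: (16 − 16.6875)² / 16.6875 = 0.0283
χ² = 0.0527 + 0.4870 + 0.9963 + 0.0283 = 1.5643 ≈ 1.564
Degrees of freedom = 4 − 1 = 3; critical value at α = 0.01 is 11.345.
Since 1.564 < 11.345, we fail to reject the null hypothesis — the data are consistent with the 9:3:3:1 ratio.

1.564; consistent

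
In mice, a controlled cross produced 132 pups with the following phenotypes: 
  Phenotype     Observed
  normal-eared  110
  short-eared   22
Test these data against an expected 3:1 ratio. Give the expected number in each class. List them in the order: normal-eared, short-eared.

Under the 3:1 hypothesis (Σ ratio = 4, N = 132):
  normal-eared: 132 × 3/4 = 99
  short-eared: 132 × 1/4 = 33

99, 33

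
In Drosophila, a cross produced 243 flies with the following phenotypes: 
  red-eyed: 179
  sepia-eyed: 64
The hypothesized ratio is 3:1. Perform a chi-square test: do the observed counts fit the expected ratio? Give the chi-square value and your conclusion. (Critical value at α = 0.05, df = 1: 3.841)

0.232; consistent

Under the 3:1 hypothesis (Σ ratio = 4, N = 243):
  red-eyed: 243 × 3/4 = 182.25
  sepia-eyed: 243 × 1/4 = 60.75
χ² = Σ (O − E)² / E
  red-eyed: (179 − 182.25)² / 182.25 = 0.0580
  sepia-eyed: (64 − 60.75)² / 60.75 = 0.1739
χ² = 0.0580 + 0.1739 = 0.2319 ≈ 0.232
Degrees of freedom = 2 − 1 = 1; critical value at α = 0.05 is 3.841.
Since 0.232 < 3.841, we fail to reject the null hypothesis — the data are consistent with the 3:1 ratio.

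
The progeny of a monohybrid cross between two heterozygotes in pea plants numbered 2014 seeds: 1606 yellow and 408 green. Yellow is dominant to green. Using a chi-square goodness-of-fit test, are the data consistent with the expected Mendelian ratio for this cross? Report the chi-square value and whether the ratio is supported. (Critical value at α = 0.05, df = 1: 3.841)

24.152; not consistent

For a monohybrid cross between heterozygotes with complete dominance, the expected phenotypic ratio is 3:1.
Under the 3:1 hypothesis (Σ ratio = 4, N = 2014):
  yellow: 2014 × 3/4 = 1510.5
  green: 2014 × 1/4 = 503.5
χ² = Σ (O − E)² / E
  yellow: (1606 − 1510.5)² / 1510.5 = 6.0379
  green: (408 − 503.5)² / 503.5 = 18.1137
χ² = 6.0379 + 18.1137 = 24.1516 ≈ 24.152
Degrees of freedom = 2 − 1 = 1; critical value at α = 0.05 is 3.841.
Since 24.152 > 3.841, we reject the null hypothesis — the data do not fit the 3:1 ratio.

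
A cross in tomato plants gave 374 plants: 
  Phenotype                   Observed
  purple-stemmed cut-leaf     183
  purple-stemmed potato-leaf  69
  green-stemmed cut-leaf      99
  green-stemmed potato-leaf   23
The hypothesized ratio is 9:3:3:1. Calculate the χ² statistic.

15.476

Total ratio parts = 16. Expected numbers out of 374:
  purple-stemmed cut-leaf: 374 × 9/16 = 210.375
  purple-stemmed potato-leaf: 374 × 3/16 = 70.125
  green-stemmed cut-leaf: 374 × 3/16 = 70.125
  green-stemmed potato-leaf: 374 × 1/16 = 23.375
χ² = Σ (O − E)² / E
  purple-stemmed cut-leaf: (183 − 210.375)² / 210.375 = 3.5622
  purple-stemmed potato-leaf: (69 − 70.125)² / 70.125 = 0.0180
  green-stemmed cut-leaf: (99 − 70.125)² / 70.125 = 11.8897
  green-stemmed potato-leaf: (23 − 23.375)² / 23.375 = 0.0060
χ² = 3.5622 + 0.0180 + 11.8897 + 0.0060 = 15.4759 ≈ 15.476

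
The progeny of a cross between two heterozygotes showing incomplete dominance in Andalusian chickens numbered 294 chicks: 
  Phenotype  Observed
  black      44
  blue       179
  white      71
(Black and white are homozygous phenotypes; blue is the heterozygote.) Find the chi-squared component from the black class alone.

11.840

With incomplete dominance, a heterozygote × heterozygote cross gives a 1:2:1 phenotypic ratio.
Total ratio parts = 4. Expected numbers out of 294:
  black: 294 × 1/4 = 73.5
  blue: 294 × 2/4 = 147
  white: 294 × 1/4 = 73.5
Contribution of black: (44 − 73.5)² / 73.5 = 11.8401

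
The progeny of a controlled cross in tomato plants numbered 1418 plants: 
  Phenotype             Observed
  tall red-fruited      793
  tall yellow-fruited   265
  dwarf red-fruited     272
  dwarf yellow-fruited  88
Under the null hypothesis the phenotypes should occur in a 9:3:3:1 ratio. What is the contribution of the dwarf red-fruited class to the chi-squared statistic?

Total ratio parts = 16. Expected numbers out of 1418:
  tall red-fruited: 1418 × 9/16 = 797.625
  tall yellow-fruited: 1418 × 3/16 = 265.875
  dwarf red-fruited: 1418 × 3/16 = 265.875
  dwarf yellow-fruited: 1418 × 1/16 = 88.625
Contribution of dwarf red-fruited: (272 − 265.875)² / 265.875 = 0.1411

0.141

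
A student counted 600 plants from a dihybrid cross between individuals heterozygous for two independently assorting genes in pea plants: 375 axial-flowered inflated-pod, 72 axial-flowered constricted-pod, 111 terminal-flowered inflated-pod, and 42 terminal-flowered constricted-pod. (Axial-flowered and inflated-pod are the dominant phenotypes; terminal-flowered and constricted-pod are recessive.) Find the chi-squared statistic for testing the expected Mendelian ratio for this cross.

19.307

A dihybrid F₂ with independent assortment and complete dominance at both loci gives a 9:3:3:1 phenotypic ratio.
Under the 9:3:3:1 hypothesis (Σ ratio = 16, N = 600):
  axial-flowered inflated-pod: 600 × 9/16 = 337.5
  axial-flowered constricted-pod: 600 × 3/16 = 112.5
  terminal-flowered inflated-pod: 600 × 3/16 = 112.5
  terminal-flowered constricted-pod: 600 × 1/16 = 37.5
χ² = Σ (O − E)² / E
  axial-flowered inflated-pod: (375 − 337.5)² / 337.5 = 4.1667
  axial-flowered constricted-pod: (72 − 112.5)² / 112.5 = 14.5800
  terminal-flowered inflated-pod: (111 − 112.5)² / 112.5 = 0.0200
  terminal-flowered constricted-pod: (42 − 37.5)² / 37.5 = 0.5400
χ² = 4.1667 + 14.5800 + 0.0200 + 0.5400 = 19.3067 ≈ 19.307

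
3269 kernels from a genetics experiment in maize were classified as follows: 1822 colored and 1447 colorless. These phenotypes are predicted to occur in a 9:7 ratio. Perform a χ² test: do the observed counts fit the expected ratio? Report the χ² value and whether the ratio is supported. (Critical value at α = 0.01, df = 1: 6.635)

0.351; consistent

Total ratio parts = 16. Expected numbers out of 3269:
  colored: 3269 × 9/16 = 1838.8125
  colorless: 3269 × 7/16 = 1430.1875
χ² = Σ (O − E)² / E
  colored: (1822 − 1838.8125)² / 1838.8125 = 0.1537
  colorless: (1447 − 1430.1875)² / 1430.1875 = 0.1976
χ² = 0.1537 + 0.1976 = 0.3513 ≈ 0.351
Degrees of freedom = 2 − 1 = 1; critical value at α = 0.01 is 6.635.
Since 0.351 < 6.635, we fail to reject the null hypothesis — the data are consistent with the 9:7 ratio.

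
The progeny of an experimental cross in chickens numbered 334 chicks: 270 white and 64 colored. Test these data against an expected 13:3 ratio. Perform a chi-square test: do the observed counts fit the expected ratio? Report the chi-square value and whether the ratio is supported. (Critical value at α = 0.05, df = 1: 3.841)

0.037; consistent

Expected counts for N = 334 under a 13:3 ratio (total parts = 16):
  white: 334 × 13/16 = 271.375
  colored: 334 × 3/16 = 62.625
χ² = Σ (O − E)² / E
  white: (270 − 271.375)² / 271.375 = 0.0070
  colored: (64 − 62.625)² / 62.625 = 0.0302
χ² = 0.0070 + 0.0302 = 0.0372 ≈ 0.037
Degrees of freedom = 2 − 1 = 1; critical value at α = 0.05 is 3.841.
Since 0.037 < 3.841, we fail to reject the null hypothesis — the data are consistent with the 13:3 ratio.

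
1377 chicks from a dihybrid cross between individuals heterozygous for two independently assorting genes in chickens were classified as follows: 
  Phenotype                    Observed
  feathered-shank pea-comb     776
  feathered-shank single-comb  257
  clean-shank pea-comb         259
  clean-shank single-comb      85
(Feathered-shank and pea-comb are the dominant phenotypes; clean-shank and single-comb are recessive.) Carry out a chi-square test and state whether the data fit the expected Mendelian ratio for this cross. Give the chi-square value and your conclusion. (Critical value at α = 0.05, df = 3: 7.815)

A dihybrid F₂ with independent assortment and complete dominance at both loci gives a 9:3:3:1 phenotypic ratio.
Under the 9:3:3:1 hypothesis (Σ ratio = 16, N = 1377):
  feathered-shank pea-comb: 1377 × 9/16 = 774.5625
  feathered-shank single-comb: 1377 × 3/16 = 258.1875
  clean-shank pea-comb: 1377 × 3/16 = 258.1875
  clean-shank single-comb: 1377 × 1/16 = 86.0625
χ² = Σ (O − E)² / E
  feathered-shank pea-comb: (776 − 774.5625)² / 774.5625 = 0.0027
  feathered-shank single-comb: (257 − 258.1875)² / 258.1875 = 0.0055
  clean-shank pea-comb: (259 − 258.1875)² / 258.1875 = 0.0026
  clean-shank single-comb: (85 − 86.0625)² / 86.0625 = 0.0131
χ² = 0.0027 + 0.0055 + 0.0026 + 0.0131 = 0.0239 ≈ 0.024
Degrees of freedom = 4 − 1 = 3; critical value at α = 0.05 is 7.815.
Since 0.024 < 7.815, we fail to reject the null hypothesis — the data are consistent with the 9:3:3:1 ratio.

0.024; consistent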